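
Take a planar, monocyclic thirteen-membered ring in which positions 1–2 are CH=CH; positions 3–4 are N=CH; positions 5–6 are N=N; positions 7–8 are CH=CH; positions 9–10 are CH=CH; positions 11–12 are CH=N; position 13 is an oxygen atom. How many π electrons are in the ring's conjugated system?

Check conjugation: the double-bond atoms are sp², each contributing one p electron; each sp² =N– keeps its lone pair in-plane and puts one electron into the π system; the oxygen donates one lone pair from its p orbital — every position has a p orbital, so the cyclic π system is continuous.
π-electron count: 6 × 2 = 12 from the double-bond units + 2 from the O atom = 14.

14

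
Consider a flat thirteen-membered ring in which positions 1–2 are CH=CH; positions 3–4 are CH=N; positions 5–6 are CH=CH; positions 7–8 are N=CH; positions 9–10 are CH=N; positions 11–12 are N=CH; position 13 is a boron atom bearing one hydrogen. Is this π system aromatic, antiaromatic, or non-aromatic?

Antiaromatic

The p orbitals form a continuous loop: each doubly-bonded ring atom is sp² with one p-orbital electron; each =N– nitrogen is pyridine-type (lone pair in the sp² plane, one electron in the p orbital); the boron has an empty p orbital. The ring is fully conjugated.
π-electron count: 6 × 2 = 12 from the double-bond units + 0 from the BH atom = 12.
With 12 = 4·3 π electrons, Hückel's rule classifies the planar ring as antiaromatic.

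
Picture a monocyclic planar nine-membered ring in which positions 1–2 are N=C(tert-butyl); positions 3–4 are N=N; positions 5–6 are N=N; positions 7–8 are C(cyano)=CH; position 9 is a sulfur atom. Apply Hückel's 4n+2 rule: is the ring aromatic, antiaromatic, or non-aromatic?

Aromatic

Check conjugation: the double-bond atoms are sp², each contributing one p electron; the doubly-bonded nitrogens are pyridine-type — their lone pairs lie in the ring plane, leaving one electron in the p orbital; the sulfur donates one lone pair from its p orbital — every position has a p orbital, so the cyclic π system is continuous.
π-electron count: 4 × 2 = 8 from the double-bond units + 2 from the S atom = 10.
Since 10 = 4·2 + 2, the ring meets the 4n+2 criterion.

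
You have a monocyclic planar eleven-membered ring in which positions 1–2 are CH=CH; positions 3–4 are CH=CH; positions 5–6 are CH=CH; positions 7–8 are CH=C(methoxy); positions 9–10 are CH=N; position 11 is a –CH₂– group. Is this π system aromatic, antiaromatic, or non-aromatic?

Non-aromatic

The CH2 carbon is saturated: the tetrahedral CH₂ carbon is sp³ and has no p orbital in the ring π system. Conjugation is not continuous around the ring.
Hückel's rule only applies to fully conjugated rings, so this one is simply non-aromatic.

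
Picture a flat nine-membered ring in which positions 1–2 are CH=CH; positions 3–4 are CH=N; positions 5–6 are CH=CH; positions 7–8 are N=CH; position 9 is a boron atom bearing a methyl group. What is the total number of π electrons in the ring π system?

8

Every ring atom contributes a p orbital perpendicular to the ring (every atom in a ring double bond is sp² and brings one electron to the p orbital; each =N– nitrogen is pyridine-type (lone pair in the sp² plane, one electron in the p orbital); the boron has an empty p orbital), so the π system is cyclic and fully conjugated.
π-electron count: 4 × 2 = 8 from the double-bond units + 0 from the B(methyl) atom = 8.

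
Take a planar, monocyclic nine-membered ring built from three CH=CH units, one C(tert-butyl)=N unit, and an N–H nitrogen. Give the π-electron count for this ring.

10

Check conjugation: the double-bond atoms are sp², each contributing one p electron; each =N– nitrogen is pyridine-type (lone pair in the sp² plane, one electron in the p orbital); the pyrrole-type nitrogen donates its lone pair from the p orbital — every position has a p orbital, so the cyclic π system is continuous.
Adding the contributions, 4 × 2 = 8 from the double-bond units + 2 from the NH atom = 10.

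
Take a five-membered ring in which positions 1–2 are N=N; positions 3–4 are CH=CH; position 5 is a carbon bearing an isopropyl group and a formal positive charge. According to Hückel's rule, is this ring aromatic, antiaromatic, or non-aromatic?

Antiaromatic

All ring atoms are sp² and supply a p orbital to the ring (the double-bond atoms are sp², each contributing one p electron; each sp² =N– keeps its lone pair in-plane and puts one electron into the π system; the carbocation has an empty p orbital); the conjugation is uninterrupted.
π-electron count: 2 × 2 = 4 from the double-bond units + 0 from the C(isopropyl)(+) atom = 4.
4 = 4(1); a planar, fully conjugated 4n system is antiaromatic.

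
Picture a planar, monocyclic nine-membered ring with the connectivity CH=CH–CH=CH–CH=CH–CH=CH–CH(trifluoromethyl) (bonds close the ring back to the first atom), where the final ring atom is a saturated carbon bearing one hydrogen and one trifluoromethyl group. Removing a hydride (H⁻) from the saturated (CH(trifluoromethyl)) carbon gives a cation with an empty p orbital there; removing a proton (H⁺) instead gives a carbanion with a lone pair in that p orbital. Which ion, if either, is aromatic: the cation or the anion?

The anion

Both ions have a continuous loop of p orbitals — each ring atom is sp².
Cation: 4 × 2 + 0 = 8 π electrons → 4(2), antiaromatic.
Anion: 4 × 2 + 2 = 10 π electrons → 4(2)+2, aromatic.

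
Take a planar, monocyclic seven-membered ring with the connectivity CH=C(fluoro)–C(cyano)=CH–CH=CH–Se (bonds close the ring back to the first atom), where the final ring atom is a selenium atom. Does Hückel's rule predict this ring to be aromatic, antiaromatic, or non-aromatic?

Antiaromatic

The p orbitals form a continuous loop: every atom in a ring double bond is sp² and brings one electron to the p orbital; the selenium donates one lone pair from its p orbital. The ring is fully conjugated.
π-electron count: 3 × 2 = 6 from the double-bond units + 2 from the Se atom = 8.
A 4n π count (8, n = 2) in a planar conjugated ring means antiaromatic.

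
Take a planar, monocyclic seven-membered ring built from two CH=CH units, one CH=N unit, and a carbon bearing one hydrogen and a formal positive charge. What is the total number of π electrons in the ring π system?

6

All ring atoms are sp² and supply a p orbital to the ring (each doubly-bonded ring atom is sp² with one p-orbital electron; the doubly-bonded nitrogens are pyridine-type — their lone pairs lie in the ring plane, leaving one electron in the p orbital; the carbocation has an empty p orbital); the conjugation is uninterrupted.
π-electron count: 3 × 2 = 6 from the double-bond units + 0 from the CH(+) atom = 6.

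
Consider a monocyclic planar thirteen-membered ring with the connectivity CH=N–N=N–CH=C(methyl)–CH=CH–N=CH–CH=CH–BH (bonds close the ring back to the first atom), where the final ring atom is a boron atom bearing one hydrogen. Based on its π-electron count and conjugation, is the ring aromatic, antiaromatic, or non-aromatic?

Antiaromatic

All ring atoms are sp² and supply a p orbital to the ring (every atom in a ring double bond is sp² and brings one electron to the p orbital; each sp² =N– keeps its lone pair in-plane and puts one electron into the π system; the boron has an empty p orbital); the conjugation is uninterrupted.
Tallying contributions gives 6 × 2 = 12 from the double-bond units + 0 from the BH atom = 12.
A 4n π count (12, n = 3) in a planar conjugated ring means antiaromatic.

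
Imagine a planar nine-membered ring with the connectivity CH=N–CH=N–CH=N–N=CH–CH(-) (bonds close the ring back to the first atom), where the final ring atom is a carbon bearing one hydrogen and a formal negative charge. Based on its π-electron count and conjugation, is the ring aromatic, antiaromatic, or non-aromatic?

The p orbitals form a continuous loop: each doubly-bonded ring atom is sp² with one p-orbital electron; each =N– nitrogen is pyridine-type (lone pair in the sp² plane, one electron in the p orbital); the carbanion's lone pair occupies the p orbital. The ring is fully conjugated.
Adding the contributions, 4 × 2 = 8 from the double-bond units + 2 from the CH(-) atom = 10.
With 10 π electrons (n = 2), the Hückel 4n+2 condition holds.

Aromatic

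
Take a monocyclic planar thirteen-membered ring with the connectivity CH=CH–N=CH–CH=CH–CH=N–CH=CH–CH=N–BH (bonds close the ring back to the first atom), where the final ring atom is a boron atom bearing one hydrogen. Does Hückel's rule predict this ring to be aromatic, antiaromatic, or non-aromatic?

Antiaromatic

Check conjugation: each doubly-bonded ring atom is sp² with one p-orbital electron; each sp² =N– keeps its lone pair in-plane and puts one electron into the π system; the boron has an empty p orbital — every position has a p orbital, so the cyclic π system is continuous.
Counting π electrons: 6 × 2 = 12 from the double-bond units + 0 from the BH atom = 12.
A 4n π count (12, n = 3) in a planar conjugated ring means antiaromatic.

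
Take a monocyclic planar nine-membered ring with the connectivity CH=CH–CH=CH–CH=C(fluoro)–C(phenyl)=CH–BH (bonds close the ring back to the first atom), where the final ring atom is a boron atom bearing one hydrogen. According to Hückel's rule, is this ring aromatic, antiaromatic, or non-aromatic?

All ring atoms are sp² and supply a p orbital to the ring (each doubly-bonded ring atom is sp² with one p-orbital electron; the boron has an empty p orbital); the conjugation is uninterrupted.
Counting π electrons: 4 × 2 = 8 from the double-bond units + 0 from the BH atom = 8.
With 8 = 4·2 π electrons, Hückel's rule classifies the planar ring as antiaromatic.

Antiaromatic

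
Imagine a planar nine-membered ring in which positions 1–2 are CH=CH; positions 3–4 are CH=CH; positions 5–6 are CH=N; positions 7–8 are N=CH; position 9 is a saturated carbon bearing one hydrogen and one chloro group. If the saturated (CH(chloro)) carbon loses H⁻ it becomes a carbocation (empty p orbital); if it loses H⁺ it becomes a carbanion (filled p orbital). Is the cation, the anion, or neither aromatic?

The anion

Once that carbon is sp², every ring atom has a p orbital and both ions are fully conjugated.
Cation: 4 × 2 + 0 = 8 π electrons → 4(2), antiaromatic.
Anion: 4 × 2 + 2 = 10 π electrons → 4(2)+2, aromatic.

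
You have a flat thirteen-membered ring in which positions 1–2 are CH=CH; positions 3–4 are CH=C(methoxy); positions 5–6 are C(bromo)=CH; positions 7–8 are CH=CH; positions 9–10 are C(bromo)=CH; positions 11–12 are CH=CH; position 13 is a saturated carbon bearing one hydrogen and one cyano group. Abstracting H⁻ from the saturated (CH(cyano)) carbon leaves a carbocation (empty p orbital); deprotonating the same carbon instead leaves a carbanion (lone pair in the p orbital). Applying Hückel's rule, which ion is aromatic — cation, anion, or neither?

The anion

In either ion the ring is fully conjugated: every atom, including the new sp² carbon, supplies a p orbital.
Cation: 6 × 2 + 0 = 12 π electrons → 4(3), antiaromatic.
Anion: 6 × 2 + 2 = 14 π electrons → 4(3)+2, aromatic.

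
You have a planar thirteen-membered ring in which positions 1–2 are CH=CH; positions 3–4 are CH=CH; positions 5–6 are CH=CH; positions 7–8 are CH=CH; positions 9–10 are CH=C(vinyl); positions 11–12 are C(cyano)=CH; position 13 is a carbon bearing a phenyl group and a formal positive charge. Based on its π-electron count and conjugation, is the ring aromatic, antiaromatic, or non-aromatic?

Antiaromatic

Check conjugation: each doubly-bonded ring atom is sp² with one p-orbital electron; the carbocation has an empty p orbital — every position has a p orbital, so the cyclic π system is continuous.
Tallying contributions gives 6 × 2 = 12 from the double-bond units + 0 from the C(phenyl)(+) atom = 12.
With 12 = 4·3 π electrons, Hückel's rule classifies the planar ring as antiaromatic.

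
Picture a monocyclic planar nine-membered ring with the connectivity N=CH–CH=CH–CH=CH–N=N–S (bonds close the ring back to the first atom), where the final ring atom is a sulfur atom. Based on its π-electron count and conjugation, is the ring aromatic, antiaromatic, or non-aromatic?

All ring atoms are sp² and supply a p orbital to the ring (the double-bond atoms are sp², each contributing one p electron; the doubly-bonded nitrogens are pyridine-type — their lone pairs lie in the ring plane, leaving one electron in the p orbital; the sulfur donates one lone pair from its p orbital); the conjugation is uninterrupted.
Tallying contributions gives 4 × 2 = 8 from the double-bond units + 2 from the S atom = 10.
Since 10 = 4·2 + 2, the ring meets the 4n+2 criterion.

Aromatic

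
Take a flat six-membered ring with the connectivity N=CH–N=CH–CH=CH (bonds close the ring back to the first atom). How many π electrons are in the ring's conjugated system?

All ring atoms are sp² and supply a p orbital to the ring (each doubly-bonded ring atom is sp² with one p-orbital electron; the doubly-bonded nitrogens are pyridine-type — their lone pairs lie in the ring plane, leaving one electron in the p orbital); the conjugation is uninterrupted.
Tallying contributions gives 3 × 2 = 6 from the 3 double-bond units.

6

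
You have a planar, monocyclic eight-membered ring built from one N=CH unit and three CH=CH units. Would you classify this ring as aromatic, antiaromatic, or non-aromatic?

Antiaromatic

All ring atoms are sp² and supply a p orbital to the ring (the double-bond atoms are sp², each contributing one p electron; the doubly-bonded nitrogens are pyridine-type — their lone pairs lie in the ring plane, leaving one electron in the p orbital); the conjugation is uninterrupted.
π-electron count: 4 × 2 = 8 from the 4 double-bond units.
8 is a 4n count (n = 2), so the planar conjugated ring is antiaromatic.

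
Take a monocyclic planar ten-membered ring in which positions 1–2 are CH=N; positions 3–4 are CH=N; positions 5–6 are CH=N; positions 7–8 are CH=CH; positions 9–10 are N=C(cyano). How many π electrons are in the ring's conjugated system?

10

Check conjugation: the double-bond atoms are sp², each contributing one p electron; the doubly-bonded nitrogens are pyridine-type — their lone pairs lie in the ring plane, leaving one electron in the p orbital — every position has a p orbital, so the cyclic π system is continuous.
Tallying contributions gives 5 × 2 = 10 from the 5 double-bond units.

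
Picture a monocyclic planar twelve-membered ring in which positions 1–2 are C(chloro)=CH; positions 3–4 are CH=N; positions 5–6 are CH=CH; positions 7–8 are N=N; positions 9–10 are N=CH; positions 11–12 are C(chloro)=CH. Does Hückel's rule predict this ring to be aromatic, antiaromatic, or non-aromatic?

Check conjugation: the double-bond atoms are sp², each contributing one p electron; each =N– nitrogen is pyridine-type (lone pair in the sp² plane, one electron in the p orbital) — every position has a p orbital, so the cyclic π system is continuous.
Tallying contributions gives 6 × 2 = 12 from the 6 double-bond units.
12 is a 4n count (n = 3), so the planar conjugated ring is antiaromatic.

Antiaromatic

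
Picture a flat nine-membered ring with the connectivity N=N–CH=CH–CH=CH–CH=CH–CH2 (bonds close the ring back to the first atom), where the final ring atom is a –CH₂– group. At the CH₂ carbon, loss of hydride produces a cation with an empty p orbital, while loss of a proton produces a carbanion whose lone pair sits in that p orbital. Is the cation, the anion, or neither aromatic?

In either ion the ring is fully conjugated: every atom, including the new sp² carbon, supplies a p orbital.
Cation: 4 × 2 + 0 = 8 π electrons → 4(2), antiaromatic.
Anion: 4 × 2 + 2 = 10 π electrons → 4(2)+2, aromatic.

The anion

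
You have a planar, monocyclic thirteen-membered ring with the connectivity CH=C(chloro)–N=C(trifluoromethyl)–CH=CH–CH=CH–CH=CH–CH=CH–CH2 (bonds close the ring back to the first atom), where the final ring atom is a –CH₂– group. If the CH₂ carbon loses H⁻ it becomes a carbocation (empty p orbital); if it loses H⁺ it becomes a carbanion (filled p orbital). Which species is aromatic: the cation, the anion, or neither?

The anion

In either ion the ring is fully conjugated: every atom, including the new sp² carbon, supplies a p orbital.
Cation: 6 × 2 + 0 = 12 π electrons → 4(3), antiaromatic.
Anion: 6 × 2 + 2 = 14 π electrons → 4(3)+2, aromatic.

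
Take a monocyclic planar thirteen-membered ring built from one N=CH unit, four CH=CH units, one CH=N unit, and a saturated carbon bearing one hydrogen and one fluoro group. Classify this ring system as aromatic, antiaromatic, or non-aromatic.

The CH(fluoro) position has four σ bonds — that saturated carbon is sp³ and has no p orbital in the ring π system — so the cyclic conjugation is interrupted.
Without a continuous loop of overlapping p orbitals the Hückel electron count never comes into play.

Non-aromatic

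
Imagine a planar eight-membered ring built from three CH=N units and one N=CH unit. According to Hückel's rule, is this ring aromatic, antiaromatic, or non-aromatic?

Antiaromatic

The p orbitals form a continuous loop: each doubly-bonded ring atom is sp² with one p-orbital electron; each sp² =N– keeps its lone pair in-plane and puts one electron into the π system. The ring is fully conjugated.
Tallying contributions gives 4 × 2 = 8 from the 4 double-bond units.
A 4n π count (8, n = 2) in a planar conjugated ring means antiaromatic.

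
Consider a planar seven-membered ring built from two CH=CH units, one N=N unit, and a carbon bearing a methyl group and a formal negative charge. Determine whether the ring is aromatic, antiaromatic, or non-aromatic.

The p orbitals form a continuous loop: every atom in a ring double bond is sp² and brings one electron to the p orbital; each =N– nitrogen is pyridine-type (lone pair in the sp² plane, one electron in the p orbital); the carbanion's lone pair occupies the p orbital. The ring is fully conjugated.
π-electron count: 3 × 2 = 6 from the double-bond units + 2 from the C(methyl)(-) atom = 8.
8 is a 4n count (n = 2), so the planar conjugated ring is antiaromatic.

Antiaromatic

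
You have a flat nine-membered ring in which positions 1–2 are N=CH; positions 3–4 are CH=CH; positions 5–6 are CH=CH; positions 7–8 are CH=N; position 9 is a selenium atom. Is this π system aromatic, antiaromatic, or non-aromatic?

Check conjugation: the double-bond atoms are sp², each contributing one p electron; the doubly-bonded nitrogens are pyridine-type — their lone pairs lie in the ring plane, leaving one electron in the p orbital; the selenium donates one lone pair from its p orbital — every position has a p orbital, so the cyclic π system is continuous.
Tallying contributions gives 4 × 2 = 8 from the double-bond units + 2 from the Se atom = 10.
That gives a 4n+2 count (10, n = 2).

Aromatic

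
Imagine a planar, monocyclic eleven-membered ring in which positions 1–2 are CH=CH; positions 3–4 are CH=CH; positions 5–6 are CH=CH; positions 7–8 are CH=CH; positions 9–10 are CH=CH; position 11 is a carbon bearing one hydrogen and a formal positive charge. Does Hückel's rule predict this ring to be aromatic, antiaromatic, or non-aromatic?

The p orbitals form a continuous loop: each doubly-bonded ring atom is sp² with one p-orbital electron; the carbocation has an empty p orbital. The ring is fully conjugated.
π-electron count: 5 × 2 = 10 from the double-bond units + 0 from the CH(+) atom = 10.
10 = 4(2) + 2, which satisfies Hückel's 4n+2 rule.

Aromatic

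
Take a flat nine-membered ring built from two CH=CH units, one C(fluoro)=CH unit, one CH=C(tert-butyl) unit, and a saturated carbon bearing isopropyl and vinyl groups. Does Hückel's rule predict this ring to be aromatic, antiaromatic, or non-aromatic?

Non-aromatic

The C(isopropyl)(vinyl) position has four σ bonds — that saturated carbon is sp³ and has no p orbital in the ring π system — so the cyclic conjugation is interrupted.
Without a continuous loop of overlapping p orbitals the Hückel electron count never comes into play.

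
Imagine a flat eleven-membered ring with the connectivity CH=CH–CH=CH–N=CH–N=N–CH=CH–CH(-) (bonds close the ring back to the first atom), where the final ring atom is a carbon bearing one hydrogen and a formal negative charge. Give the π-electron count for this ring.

12

Every ring atom contributes a p orbital perpendicular to the ring (each doubly-bonded ring atom is sp² with one p-orbital electron; the doubly-bonded nitrogens are pyridine-type — their lone pairs lie in the ring plane, leaving one electron in the p orbital; the carbanion's lone pair occupies the p orbital), so the π system is cyclic and fully conjugated.
Adding the contributions, 5 × 2 = 10 from the double-bond units + 2 from the CH(-) atom = 12.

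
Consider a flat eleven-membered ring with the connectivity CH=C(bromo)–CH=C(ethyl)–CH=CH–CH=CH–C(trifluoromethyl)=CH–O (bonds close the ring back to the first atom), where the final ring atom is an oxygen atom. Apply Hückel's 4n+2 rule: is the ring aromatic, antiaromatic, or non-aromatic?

All ring atoms are sp² and supply a p orbital to the ring (the double-bond atoms are sp², each contributing one p electron; the oxygen donates one lone pair from its p orbital); the conjugation is uninterrupted.
Adding the contributions, 5 × 2 = 10 from the double-bond units + 2 from the O atom = 12.
With 12 = 4·3 π electrons, Hückel's rule classifies the planar ring as antiaromatic.

Antiaromatic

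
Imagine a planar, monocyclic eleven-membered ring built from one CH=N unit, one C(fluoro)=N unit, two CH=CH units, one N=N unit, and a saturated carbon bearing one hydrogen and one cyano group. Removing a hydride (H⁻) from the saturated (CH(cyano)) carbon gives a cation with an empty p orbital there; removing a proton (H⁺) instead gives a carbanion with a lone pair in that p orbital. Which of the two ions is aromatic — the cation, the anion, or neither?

Both ions have a continuous loop of p orbitals — each ring atom is sp².
Cation: 5 × 2 + 0 = 10 π electrons → 4(2)+2, aromatic.
Anion: 5 × 2 + 2 = 12 π electrons → 4(3), antiaromatic.

The cation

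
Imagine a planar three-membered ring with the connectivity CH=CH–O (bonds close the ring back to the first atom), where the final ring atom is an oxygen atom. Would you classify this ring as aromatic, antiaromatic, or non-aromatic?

Antiaromatic

The p orbitals form a continuous loop: every atom in a ring double bond is sp² and brings one electron to the p orbital; the oxygen donates one lone pair from its p orbital. The ring is fully conjugated.
π-electron count: 1 × 2 = 2 from the double-bond unit + 2 from the O atom = 4.
4 is a 4n count (n = 1), so the planar conjugated ring is antiaromatic.
(The species described is oxirene.)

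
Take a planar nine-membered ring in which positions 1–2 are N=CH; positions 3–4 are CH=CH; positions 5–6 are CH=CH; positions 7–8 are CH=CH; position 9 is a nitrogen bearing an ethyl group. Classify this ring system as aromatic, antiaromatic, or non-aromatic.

Aromatic

Every ring atom contributes a p orbital perpendicular to the ring (the double-bond atoms are sp², each contributing one p electron; each sp² =N– keeps its lone pair in-plane and puts one electron into the π system; the pyrrole-type nitrogen donates its lone pair from the p orbital), so the π system is cyclic and fully conjugated.
Adding the contributions, 4 × 2 = 8 from the double-bond units + 2 from the N(ethyl) atom = 10.
Since 10 = 4·2 + 2, the ring meets the 4n+2 criterion.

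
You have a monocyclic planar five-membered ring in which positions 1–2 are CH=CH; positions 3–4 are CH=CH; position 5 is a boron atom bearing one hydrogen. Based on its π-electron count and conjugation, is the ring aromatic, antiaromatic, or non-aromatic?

Antiaromatic

The p orbitals form a continuous loop: each doubly-bonded ring atom is sp² with one p-orbital electron; the boron has an empty p orbital. The ring is fully conjugated.
Counting π electrons: 2 × 2 = 4 from the double-bond units + 0 from the BH atom = 4.
4 is a 4n count (n = 1), so the planar conjugated ring is antiaromatic.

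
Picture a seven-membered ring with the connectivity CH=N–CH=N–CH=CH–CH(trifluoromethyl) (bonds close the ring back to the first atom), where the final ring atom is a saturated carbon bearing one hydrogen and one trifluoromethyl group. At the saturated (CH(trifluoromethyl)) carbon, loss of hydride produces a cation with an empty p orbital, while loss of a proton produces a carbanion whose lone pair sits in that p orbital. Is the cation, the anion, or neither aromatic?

In both ions every ring atom is sp² and contributes a p orbital, so both rings are fully conjugated.
Cation: 3 × 2 + 0 = 6 π electrons → 4(1)+2, aromatic.
Anion: 3 × 2 + 2 = 8 π electrons → 4(2), antiaromatic.

The cation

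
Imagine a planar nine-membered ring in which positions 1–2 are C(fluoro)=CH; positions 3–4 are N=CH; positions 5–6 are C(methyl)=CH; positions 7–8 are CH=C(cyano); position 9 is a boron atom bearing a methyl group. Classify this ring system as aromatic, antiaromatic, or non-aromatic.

Check conjugation: the double-bond atoms are sp², each contributing one p electron; the doubly-bonded nitrogens are pyridine-type — their lone pairs lie in the ring plane, leaving one electron in the p orbital; the boron has an empty p orbital — every position has a p orbital, so the cyclic π system is continuous.
π-electron count: 4 × 2 = 8 from the double-bond units + 0 from the B(methyl) atom = 8.
A 4n π count (8, n = 2) in a planar conjugated ring means antiaromatic.

Antiaromatic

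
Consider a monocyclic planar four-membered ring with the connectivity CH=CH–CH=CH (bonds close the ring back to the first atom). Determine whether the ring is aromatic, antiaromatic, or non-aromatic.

Antiaromatic

The p orbitals form a continuous loop: the double-bond atoms are sp², each contributing one p electron. The ring is fully conjugated.
Tallying contributions gives 2 × 2 = 4 from the 2 double-bond units.
With 4 = 4·1 π electrons, Hückel's rule classifies the planar ring as antiaromatic.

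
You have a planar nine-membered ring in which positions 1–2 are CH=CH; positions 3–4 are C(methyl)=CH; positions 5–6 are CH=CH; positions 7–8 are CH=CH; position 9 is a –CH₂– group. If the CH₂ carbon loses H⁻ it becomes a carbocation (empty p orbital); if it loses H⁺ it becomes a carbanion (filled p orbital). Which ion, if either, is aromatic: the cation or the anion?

Both ions have a continuous loop of p orbitals — each ring atom is sp².
Cation: 4 × 2 + 0 = 8 π electrons → 4(2), antiaromatic.
Anion: 4 × 2 + 2 = 10 π electrons → 4(2)+2, aromatic.

The anion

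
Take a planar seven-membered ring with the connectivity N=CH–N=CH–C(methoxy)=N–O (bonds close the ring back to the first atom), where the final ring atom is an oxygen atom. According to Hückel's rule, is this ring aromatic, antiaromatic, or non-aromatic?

The p orbitals form a continuous loop: every atom in a ring double bond is sp² and brings one electron to the p orbital; each sp² =N– keeps its lone pair in-plane and puts one electron into the π system; the oxygen donates one lone pair from its p orbital. The ring is fully conjugated.
Adding the contributions, 3 × 2 = 6 from the double-bond units + 2 from the O atom = 8.
A 4n π count (8, n = 2) in a planar conjugated ring means antiaromatic.

Antiaromatic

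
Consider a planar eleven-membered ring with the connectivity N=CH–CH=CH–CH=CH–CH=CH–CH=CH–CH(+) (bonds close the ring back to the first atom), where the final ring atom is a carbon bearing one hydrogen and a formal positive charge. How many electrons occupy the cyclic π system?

Every ring atom contributes a p orbital perpendicular to the ring (each doubly-bonded ring atom is sp² with one p-orbital electron; each =N– nitrogen is pyridine-type (lone pair in the sp² plane, one electron in the p orbital); the carbocation has an empty p orbital), so the π system is cyclic and fully conjugated.
Tallying contributions gives 5 × 2 = 10 from the double-bond units + 0 from the CH(+) atom = 10.

10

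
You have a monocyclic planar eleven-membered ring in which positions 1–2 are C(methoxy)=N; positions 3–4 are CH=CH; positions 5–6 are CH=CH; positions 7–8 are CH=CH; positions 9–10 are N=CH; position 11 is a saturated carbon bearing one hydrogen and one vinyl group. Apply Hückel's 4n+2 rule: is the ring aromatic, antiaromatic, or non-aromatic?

The CH(vinyl) carbon is saturated: that saturated carbon is sp³ and has no p orbital in the ring π system. Conjugation is not continuous around the ring.
Hückel's rule only applies to fully conjugated rings, so this one is simply non-aromatic.

Non-aromatic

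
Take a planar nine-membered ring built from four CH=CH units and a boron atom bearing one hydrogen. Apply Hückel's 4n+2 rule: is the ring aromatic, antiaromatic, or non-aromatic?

Antiaromatic

Every ring atom contributes a p orbital perpendicular to the ring (the double-bond atoms are sp², each contributing one p electron; the boron has an empty p orbital), so the π system is cyclic and fully conjugated.
Tallying contributions gives 4 × 2 = 8 from the double-bond units + 0 from the BH atom = 8.
A 4n π count (8, n = 2) in a planar conjugated ring means antiaromatic.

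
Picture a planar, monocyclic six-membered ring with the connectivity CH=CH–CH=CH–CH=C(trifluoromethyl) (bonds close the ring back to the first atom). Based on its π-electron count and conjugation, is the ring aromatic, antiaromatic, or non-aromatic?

Check conjugation: each doubly-bonded ring atom is sp² with one p-orbital electron — every position has a p orbital, so the cyclic π system is continuous.
Counting π electrons: 3 × 2 = 6 from the 3 double-bond units.
That gives a 4n+2 count (6, n = 1).

Aromatic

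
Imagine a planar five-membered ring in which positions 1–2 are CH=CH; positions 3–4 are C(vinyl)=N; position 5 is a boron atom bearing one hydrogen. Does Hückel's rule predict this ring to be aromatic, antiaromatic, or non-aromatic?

Antiaromatic

Check conjugation: every atom in a ring double bond is sp² and brings one electron to the p orbital; the doubly-bonded nitrogens are pyridine-type — their lone pairs lie in the ring plane, leaving one electron in the p orbital; the boron has an empty p orbital — every position has a p orbital, so the cyclic π system is continuous.
Adding the contributions, 2 × 2 = 4 from the double-bond units + 0 from the BH atom = 4.
With 4 = 4·1 π electrons, Hückel's rule classifies the planar ring as antiaromatic.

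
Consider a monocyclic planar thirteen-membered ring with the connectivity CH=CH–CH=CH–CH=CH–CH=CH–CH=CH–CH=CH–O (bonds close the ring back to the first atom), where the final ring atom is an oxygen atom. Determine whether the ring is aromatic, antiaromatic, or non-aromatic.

Check conjugation: each doubly-bonded ring atom is sp² with one p-orbital electron; the oxygen donates one lone pair from its p orbital — every position has a p orbital, so the cyclic π system is continuous.
Adding the contributions, 6 × 2 = 12 from the double-bond units + 2 from the O atom = 14.
With 14 π electrons (n = 3), the Hückel 4n+2 condition holds.

Aromatic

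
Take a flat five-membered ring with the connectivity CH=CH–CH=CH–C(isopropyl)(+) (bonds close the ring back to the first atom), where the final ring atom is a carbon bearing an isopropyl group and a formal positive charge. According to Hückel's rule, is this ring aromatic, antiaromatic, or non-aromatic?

Antiaromatic

Check conjugation: each doubly-bonded ring atom is sp² with one p-orbital electron; the carbocation has an empty p orbital — every position has a p orbital, so the cyclic π system is continuous.
Tallying contributions gives 2 × 2 = 4 from the double-bond units + 0 from the C(isopropyl)(+) atom = 4.
With 4 = 4·1 π electrons, Hückel's rule classifies the planar ring as antiaromatic.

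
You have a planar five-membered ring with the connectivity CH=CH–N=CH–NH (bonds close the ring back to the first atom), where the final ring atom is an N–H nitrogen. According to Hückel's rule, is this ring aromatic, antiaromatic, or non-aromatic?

The p orbitals form a continuous loop: every atom in a ring double bond is sp² and brings one electron to the p orbital; each =N– nitrogen is pyridine-type (lone pair in the sp² plane, one electron in the p orbital); the pyrrole-type nitrogen donates its lone pair from the p orbital. The ring is fully conjugated.
Tallying contributions gives 2 × 2 = 4 from the double-bond units + 2 from the NH atom = 6.
Since 6 = 4·1 + 2, the ring meets the 4n+2 criterion.

Aromatic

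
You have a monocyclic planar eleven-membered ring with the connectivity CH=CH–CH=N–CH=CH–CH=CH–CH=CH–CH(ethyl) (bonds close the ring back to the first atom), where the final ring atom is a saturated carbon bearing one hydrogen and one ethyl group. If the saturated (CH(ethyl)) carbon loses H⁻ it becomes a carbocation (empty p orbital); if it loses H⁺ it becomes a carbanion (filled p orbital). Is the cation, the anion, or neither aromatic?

The cation

In both ions every ring atom is sp² and contributes a p orbital, so both rings are fully conjugated.
Cation: 5 × 2 + 0 = 10 π electrons → 4(2)+2, aromatic.
Anion: 5 × 2 + 2 = 12 π electrons → 4(3), antiaromatic.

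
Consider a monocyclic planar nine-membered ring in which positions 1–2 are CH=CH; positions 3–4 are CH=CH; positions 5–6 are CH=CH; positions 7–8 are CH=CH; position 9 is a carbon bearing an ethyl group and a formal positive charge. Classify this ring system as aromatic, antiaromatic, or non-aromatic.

Every ring atom contributes a p orbital perpendicular to the ring (every atom in a ring double bond is sp² and brings one electron to the p orbital; the carbocation has an empty p orbital), so the π system is cyclic and fully conjugated.
Counting π electrons: 4 × 2 = 8 from the double-bond units + 0 from the C(ethyl)(+) atom = 8.
8 = 4(2); a planar, fully conjugated 4n system is antiaromatic.

Antiaromatic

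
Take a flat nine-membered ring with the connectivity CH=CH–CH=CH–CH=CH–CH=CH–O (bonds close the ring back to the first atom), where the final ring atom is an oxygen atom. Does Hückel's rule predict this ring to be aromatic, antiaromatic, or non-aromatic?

Aromatic

Every ring atom contributes a p orbital perpendicular to the ring (each doubly-bonded ring atom is sp² with one p-orbital electron; the oxygen donates one lone pair from its p orbital), so the π system is cyclic and fully conjugated.
π-electron count: 4 × 2 = 8 from the double-bond units + 2 from the O atom = 10.
10 = 4(2) + 2, which satisfies Hückel's 4n+2 rule.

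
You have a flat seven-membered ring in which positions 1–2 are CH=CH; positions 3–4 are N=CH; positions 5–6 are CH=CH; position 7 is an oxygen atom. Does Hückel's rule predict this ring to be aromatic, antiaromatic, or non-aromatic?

All ring atoms are sp² and supply a p orbital to the ring (every atom in a ring double bond is sp² and brings one electron to the p orbital; the doubly-bonded nitrogens are pyridine-type — their lone pairs lie in the ring plane, leaving one electron in the p orbital; the oxygen donates one lone pair from its p orbital); the conjugation is uninterrupted.
π-electron count: 3 × 2 = 6 from the double-bond units + 2 from the O atom = 8.
A 4n π count (8, n = 2) in a planar conjugated ring means antiaromatic.

Antiaromatic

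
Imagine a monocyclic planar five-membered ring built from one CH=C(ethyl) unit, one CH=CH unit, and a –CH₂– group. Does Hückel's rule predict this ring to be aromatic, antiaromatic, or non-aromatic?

The CH2 carbon is saturated: the tetrahedral CH₂ carbon is sp³ and has no p orbital in the ring π system. Conjugation is not continuous around the ring.
A ring that is not fully conjugated cannot be aromatic or antiaromatic regardless of its π-electron count.

Non-aromatic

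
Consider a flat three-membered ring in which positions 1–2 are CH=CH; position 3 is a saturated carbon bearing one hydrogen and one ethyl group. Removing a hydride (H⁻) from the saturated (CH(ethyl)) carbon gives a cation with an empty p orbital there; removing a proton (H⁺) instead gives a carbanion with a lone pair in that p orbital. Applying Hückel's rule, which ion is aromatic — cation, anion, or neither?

In either ion the ring is fully conjugated: every atom, including the new sp² carbon, supplies a p orbital.
Cation: 1 × 2 + 0 = 2 π electrons → 4(0)+2, aromatic.
Anion: 1 × 2 + 2 = 4 π electrons → 4(1), antiaromatic.

The cation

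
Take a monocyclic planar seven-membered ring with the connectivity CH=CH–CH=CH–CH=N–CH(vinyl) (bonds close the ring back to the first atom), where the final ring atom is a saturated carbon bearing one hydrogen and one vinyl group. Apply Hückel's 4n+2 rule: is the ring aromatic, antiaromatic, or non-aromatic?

The CH(vinyl) position has four σ bonds — that saturated carbon is sp³ and has no p orbital in the ring π system — so the cyclic conjugation is interrupted.
Hückel's rule only applies to fully conjugated rings, so this one is simply non-aromatic.

Non-aromatic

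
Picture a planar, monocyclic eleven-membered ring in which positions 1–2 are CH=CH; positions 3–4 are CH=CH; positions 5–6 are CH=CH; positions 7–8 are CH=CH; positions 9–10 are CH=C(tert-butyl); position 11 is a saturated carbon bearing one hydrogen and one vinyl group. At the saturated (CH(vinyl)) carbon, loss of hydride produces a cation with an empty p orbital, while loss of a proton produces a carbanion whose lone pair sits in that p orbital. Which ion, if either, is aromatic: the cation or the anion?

Both ions have a continuous loop of p orbitals — each ring atom is sp².
Cation: 5 × 2 + 0 = 10 π electrons → 4(2)+2, aromatic.
Anion: 5 × 2 + 2 = 12 π electrons → 4(3), antiaromatic.

The cation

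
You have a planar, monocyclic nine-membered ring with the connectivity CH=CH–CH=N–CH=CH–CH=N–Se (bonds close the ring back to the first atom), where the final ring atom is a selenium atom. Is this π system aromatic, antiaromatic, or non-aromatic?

Aromatic

Every ring atom contributes a p orbital perpendicular to the ring (each doubly-bonded ring atom is sp² with one p-orbital electron; each =N– nitrogen is pyridine-type (lone pair in the sp² plane, one electron in the p orbital); the selenium donates one lone pair from its p orbital), so the π system is cyclic and fully conjugated.
Counting π electrons: 4 × 2 = 8 from the double-bond units + 2 from the Se atom = 10.
Since 10 = 4·2 + 2, the ring meets the 4n+2 criterion.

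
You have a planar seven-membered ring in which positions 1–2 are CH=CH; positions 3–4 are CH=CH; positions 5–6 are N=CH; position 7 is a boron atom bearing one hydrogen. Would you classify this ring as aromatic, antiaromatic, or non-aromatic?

Aromatic

The p orbitals form a continuous loop: each doubly-bonded ring atom is sp² with one p-orbital electron; each =N– nitrogen is pyridine-type (lone pair in the sp² plane, one electron in the p orbital); the boron has an empty p orbital. The ring is fully conjugated.
π-electron count: 3 × 2 = 6 from the double-bond units + 0 from the BH atom = 6.
That gives a 4n+2 count (6, n = 1).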